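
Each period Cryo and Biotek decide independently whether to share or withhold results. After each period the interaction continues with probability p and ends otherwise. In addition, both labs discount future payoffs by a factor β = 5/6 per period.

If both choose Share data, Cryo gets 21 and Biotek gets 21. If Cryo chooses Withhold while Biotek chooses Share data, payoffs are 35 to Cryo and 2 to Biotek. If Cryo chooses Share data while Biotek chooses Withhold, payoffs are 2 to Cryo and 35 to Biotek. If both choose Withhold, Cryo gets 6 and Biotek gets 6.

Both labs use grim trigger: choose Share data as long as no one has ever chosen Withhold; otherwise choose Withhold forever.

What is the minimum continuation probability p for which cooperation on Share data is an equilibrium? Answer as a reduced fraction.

84/145

With continuation probability p and discount β, the effective per-period discount factor is βp.
Grim-trigger IC: βp ≥ (35−21)/(35−6) = 14/29.
So p ≥ (14/29)/(5/6) = 84/145.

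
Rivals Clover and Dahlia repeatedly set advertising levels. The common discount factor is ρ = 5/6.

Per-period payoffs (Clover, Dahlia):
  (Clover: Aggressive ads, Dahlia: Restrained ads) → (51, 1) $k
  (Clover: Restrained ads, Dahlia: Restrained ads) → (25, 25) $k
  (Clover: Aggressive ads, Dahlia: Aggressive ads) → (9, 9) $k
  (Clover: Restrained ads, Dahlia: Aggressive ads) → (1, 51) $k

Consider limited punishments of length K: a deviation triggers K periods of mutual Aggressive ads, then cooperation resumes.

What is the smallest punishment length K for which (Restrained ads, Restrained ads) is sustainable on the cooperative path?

IC: ρ(1−ρ^K)/(1−ρ) ≥ (51−25)/(25−9) = 13/8.
With ρ = 5/6: need 1 − ρ^K ≥ 13/8·(1−5/6)/(5/6), i.e. ρ^K ≤ 0.6750.
Since (5/6)^2 = 0.6944 and (5/6)^3 = 0.5787, the smallest such K is 3.

3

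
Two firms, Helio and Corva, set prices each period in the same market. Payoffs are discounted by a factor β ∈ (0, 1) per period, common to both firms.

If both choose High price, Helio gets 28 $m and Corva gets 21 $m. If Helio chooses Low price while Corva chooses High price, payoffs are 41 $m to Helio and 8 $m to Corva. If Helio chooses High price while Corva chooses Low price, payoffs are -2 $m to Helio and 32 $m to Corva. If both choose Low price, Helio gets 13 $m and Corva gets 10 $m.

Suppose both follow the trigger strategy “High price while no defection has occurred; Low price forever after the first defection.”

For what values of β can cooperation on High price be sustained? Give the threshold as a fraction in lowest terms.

1/2

For Helio: deviation gain 41−28 = 13, per-period punishment loss 28−13 = 15. IC gives β ≥ 13/28.
For Corva: gain 11, loss 11 per period, so β ≥ 11/22 = 1/2.
The tighter constraint is Corva's, so cooperation needs β ≥ 1/2.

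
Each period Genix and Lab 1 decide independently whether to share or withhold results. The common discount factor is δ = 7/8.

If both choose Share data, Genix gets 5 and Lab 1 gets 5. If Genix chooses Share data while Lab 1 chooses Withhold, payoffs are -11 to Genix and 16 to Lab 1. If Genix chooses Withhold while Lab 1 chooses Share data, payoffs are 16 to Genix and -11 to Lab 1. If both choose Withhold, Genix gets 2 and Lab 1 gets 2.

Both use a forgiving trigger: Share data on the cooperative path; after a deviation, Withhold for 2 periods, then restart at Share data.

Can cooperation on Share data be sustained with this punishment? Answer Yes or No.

No

Comparing payoff streams over the 3 periods until play realigns: cooperate → 5(1+δ+…+δ^2); deviate → 16 + 2(δ+…+δ^2).
Cooperation is sustained iff (5−2)(δ+…+δ^2) ≥ 16−5.
δ+…+δ^2 = 7/8·(1−(7/8)^2)/(1−7/8) = 1.6406, and (16−5)/(5−2) = 3.6667.
1.6406 < 3.6667, so cooperation is not sustainable.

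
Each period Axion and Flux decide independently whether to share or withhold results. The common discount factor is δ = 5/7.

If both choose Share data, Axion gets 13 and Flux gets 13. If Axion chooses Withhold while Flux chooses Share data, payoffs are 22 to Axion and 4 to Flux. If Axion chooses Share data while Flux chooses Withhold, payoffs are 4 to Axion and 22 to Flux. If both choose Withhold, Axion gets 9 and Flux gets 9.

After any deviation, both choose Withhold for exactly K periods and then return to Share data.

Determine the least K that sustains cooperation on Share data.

7

Need Σ_{k=1}^{K} δ^k ≥ (22−13)/(13−9) = 2.2500 at δ = 5/7.
At K = 6 the sum is 2.1680 < 2.2500; at K = 7 it is 2.2628 ≥ 2.2500.
So the minimum punishment length is K = 7.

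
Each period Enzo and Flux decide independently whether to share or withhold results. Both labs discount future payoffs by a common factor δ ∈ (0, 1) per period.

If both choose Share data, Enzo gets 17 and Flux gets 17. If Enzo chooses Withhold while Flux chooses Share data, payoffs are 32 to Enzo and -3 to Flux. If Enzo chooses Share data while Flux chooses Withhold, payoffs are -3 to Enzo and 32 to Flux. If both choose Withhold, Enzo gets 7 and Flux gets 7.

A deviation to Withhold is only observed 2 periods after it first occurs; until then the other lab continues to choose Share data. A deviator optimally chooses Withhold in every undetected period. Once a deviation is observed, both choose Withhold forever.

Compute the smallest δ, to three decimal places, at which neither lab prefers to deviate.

0.775

The best deviation is to choose Withhold for all 2 undetected periods, earning 32 each, then 7 forever once detected.
Deviation value: 32(1−δ^2)/(1−δ) + 7δ^2/(1−δ); cooperation value: 17/(1−δ).
IC: 17 ≥ 32(1−δ^2) + 7δ^2 = 32 − 25δ^2.
So δ^2 ≥ 15/25 = 3/5, giving δ ≥ (3/5)^(1/2) ≈ 0.775.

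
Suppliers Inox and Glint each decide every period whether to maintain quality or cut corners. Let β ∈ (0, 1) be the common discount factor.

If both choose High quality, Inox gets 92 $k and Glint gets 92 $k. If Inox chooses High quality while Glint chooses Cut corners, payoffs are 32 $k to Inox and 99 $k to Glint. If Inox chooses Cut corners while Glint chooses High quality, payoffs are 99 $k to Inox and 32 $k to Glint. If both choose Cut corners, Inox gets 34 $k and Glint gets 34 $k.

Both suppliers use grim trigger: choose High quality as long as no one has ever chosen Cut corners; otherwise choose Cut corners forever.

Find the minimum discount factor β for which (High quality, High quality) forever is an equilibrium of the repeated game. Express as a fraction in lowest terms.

7/65

Under grim trigger the critical discount factor is (T−C)/(T−P) with T = 99, C = 92, P = 34.
β* = (99−92)/(99−34) = 7/65.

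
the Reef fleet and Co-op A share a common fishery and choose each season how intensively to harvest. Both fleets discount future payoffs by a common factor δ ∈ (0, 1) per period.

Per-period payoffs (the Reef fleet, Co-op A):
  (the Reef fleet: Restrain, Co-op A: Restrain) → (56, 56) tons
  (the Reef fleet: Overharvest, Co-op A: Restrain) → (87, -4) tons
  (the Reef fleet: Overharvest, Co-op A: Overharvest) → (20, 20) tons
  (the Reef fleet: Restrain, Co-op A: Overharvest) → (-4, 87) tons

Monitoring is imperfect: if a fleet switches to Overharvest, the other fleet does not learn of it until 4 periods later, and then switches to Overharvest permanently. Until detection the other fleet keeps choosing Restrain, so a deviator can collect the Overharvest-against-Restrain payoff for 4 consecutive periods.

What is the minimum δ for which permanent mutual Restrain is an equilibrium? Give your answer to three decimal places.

Deviating for the 4 undetected periods gains 87−56 = 31 per period over cooperation, then loses 56−20 = 36 per period forever once punishment starts.
Gain: 31(1 + δ + … + δ^3); loss: 36·δ^4/(1−δ).
No profitable deviation ⇔ 31(1−δ^4) ≤ 36·δ^4, i.e. δ^4 ≥ 31/(31+36) = 31/67.
Hence δ ≥ (31/67)^(1/4) ≈ 0.825.

0.825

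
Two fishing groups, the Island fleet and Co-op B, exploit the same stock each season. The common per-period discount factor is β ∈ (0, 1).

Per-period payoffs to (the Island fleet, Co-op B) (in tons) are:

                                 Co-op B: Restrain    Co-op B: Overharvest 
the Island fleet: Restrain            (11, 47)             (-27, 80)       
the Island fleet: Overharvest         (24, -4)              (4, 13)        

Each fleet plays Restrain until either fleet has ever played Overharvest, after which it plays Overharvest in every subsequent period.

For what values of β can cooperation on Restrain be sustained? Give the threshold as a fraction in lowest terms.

For the Island fleet: deviation gain 24−11 = 13, per-period punishment loss 11−4 = 7. IC gives β ≥ 13/20.
For Co-op B: gain 33, loss 34 per period, so β ≥ 33/67.
The tighter constraint is the Island fleet's, so cooperation needs β ≥ 13/20.

13/20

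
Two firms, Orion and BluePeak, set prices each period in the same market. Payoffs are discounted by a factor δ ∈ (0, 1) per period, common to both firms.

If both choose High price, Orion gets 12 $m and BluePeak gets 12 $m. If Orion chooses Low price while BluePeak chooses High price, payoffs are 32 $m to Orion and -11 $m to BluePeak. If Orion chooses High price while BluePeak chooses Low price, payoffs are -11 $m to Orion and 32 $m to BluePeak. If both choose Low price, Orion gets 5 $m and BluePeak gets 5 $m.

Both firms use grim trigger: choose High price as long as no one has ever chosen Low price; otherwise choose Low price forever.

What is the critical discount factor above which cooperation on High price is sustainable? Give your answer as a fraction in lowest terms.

Under grim trigger the critical discount factor is (T−C)/(T−P) with T = 32, C = 12, P = 5.
δ* = (32−12)/(32−5) = 20/27.

20/27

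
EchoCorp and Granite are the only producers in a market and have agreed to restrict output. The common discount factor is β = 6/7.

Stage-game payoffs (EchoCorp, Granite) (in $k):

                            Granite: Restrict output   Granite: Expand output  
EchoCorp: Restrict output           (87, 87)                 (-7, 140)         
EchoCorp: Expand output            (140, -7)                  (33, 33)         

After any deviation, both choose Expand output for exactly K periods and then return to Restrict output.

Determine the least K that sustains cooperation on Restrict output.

Need Σ_{k=1}^{K} β^k ≥ (140−87)/(87−33) = 0.9815 at β = 6/7.
At K = 1 the sum is 0.8571 < 0.9815; at K = 2 it is 1.5918 ≥ 0.9815.
So the minimum punishment length is K = 2.

2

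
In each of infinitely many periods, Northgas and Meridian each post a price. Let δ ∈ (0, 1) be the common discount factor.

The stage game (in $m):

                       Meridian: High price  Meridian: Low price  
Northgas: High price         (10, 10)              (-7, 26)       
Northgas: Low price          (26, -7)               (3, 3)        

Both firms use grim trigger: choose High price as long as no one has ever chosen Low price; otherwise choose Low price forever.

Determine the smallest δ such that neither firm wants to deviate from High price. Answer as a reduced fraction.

16/23

10/(1−δ) ≥ 26 + 3δ/(1−δ)
10 ≥ 26 − 23δ
δ ≥ 16/23.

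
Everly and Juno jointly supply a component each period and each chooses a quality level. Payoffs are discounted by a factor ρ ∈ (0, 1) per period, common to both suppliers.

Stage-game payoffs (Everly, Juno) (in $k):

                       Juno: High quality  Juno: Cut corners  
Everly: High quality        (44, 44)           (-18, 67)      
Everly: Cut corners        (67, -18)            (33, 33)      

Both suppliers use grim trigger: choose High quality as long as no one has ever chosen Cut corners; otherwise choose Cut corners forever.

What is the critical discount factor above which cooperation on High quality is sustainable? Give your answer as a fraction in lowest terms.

Under grim trigger the critical discount factor is (T−C)/(T−P) with T = 67, C = 44, P = 33.
ρ* = (67−44)/(67−33) = 23/34.

23/34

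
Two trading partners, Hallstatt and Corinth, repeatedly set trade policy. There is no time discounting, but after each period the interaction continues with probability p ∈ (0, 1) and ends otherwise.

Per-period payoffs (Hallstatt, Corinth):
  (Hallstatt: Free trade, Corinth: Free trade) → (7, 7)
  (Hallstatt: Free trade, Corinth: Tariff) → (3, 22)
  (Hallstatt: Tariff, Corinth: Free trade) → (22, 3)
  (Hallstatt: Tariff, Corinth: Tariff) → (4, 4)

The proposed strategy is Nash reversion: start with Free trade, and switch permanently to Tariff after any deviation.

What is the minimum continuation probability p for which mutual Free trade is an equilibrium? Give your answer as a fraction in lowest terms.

5/6

With no time discounting, the continuation probability p plays the role of the discount factor.
Grim-trigger IC: 7/(1−p) ≥ 22 + 4p/(1−p) ⇒ p ≥ (22−7)/(22−4) = 5/6.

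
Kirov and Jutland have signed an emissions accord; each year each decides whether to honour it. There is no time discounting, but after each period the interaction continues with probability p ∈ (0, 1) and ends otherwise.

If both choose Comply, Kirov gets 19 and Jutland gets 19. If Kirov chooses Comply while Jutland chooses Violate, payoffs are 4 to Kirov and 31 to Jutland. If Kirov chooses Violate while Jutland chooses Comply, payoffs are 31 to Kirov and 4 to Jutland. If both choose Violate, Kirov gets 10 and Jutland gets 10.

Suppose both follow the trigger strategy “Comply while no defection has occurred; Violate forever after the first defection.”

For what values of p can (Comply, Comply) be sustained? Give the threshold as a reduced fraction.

Expected cooperation value is 19 + p·19 + p²·19 + … = 19/(1−p); deviation gives 31 + p·10/(1−p).
19 ≥ 31(1−p) + 10p ⇒ 21p ≥ 12 ⇒ p ≥ 12/21 = 4/7.

4/7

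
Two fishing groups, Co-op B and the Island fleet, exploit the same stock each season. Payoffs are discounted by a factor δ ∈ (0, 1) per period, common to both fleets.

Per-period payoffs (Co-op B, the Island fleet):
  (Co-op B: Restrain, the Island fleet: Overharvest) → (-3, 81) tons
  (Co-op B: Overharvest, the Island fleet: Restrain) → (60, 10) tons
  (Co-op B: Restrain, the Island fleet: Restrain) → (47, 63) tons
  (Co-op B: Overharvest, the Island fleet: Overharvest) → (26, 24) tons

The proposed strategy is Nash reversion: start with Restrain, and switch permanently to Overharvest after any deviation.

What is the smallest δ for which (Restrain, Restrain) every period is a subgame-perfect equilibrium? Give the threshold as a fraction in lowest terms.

13/34

Co-op B: cooperation gives 47 each period; deviation gives 60 once then 26 forever.
  47/(1−δ) ≥ 60 + 26δ/(1−δ) ⇒ δ ≥ 13/34.
the Island fleet: cooperation gives 63 each period; deviation gives 81 once then 24 forever.
  δ ≥ 18/57 = 6/19.
Both must hold, so the binding constraint is Co-op B's: δ ≥ 13/34.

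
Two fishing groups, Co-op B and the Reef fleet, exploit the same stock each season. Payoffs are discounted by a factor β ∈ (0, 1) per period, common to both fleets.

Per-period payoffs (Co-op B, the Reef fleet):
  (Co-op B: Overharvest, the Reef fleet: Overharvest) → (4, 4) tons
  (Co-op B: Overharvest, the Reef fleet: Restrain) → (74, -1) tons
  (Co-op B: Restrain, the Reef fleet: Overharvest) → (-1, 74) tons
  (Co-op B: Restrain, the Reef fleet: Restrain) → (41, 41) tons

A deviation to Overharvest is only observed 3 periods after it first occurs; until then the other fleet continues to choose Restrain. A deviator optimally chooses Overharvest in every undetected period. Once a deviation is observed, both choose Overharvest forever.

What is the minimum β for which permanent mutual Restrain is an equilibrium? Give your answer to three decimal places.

0.778

A deviator earns 74 for 3 periods, then 4 forever; cooperating earns 41 forever. Multiplying the IC by (1−β):
41 ≥ 74(1−β^3) + 4β^3, so 70·β^3 ≥ 33 and β^3 ≥ 33/70.
β ≥ (33/70)^(1/3) ≈ 0.778.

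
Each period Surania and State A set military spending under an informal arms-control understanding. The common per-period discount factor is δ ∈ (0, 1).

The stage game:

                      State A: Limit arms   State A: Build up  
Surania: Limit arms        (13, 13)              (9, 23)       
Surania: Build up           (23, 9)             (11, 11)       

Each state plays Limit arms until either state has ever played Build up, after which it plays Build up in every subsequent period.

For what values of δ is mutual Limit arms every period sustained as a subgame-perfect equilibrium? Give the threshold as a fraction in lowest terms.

5/6

Cooperation forever yields 13 each period: 13/(1−δ).
Deviating yields 23 once, then 11 forever: 23 + 11δ/(1−δ).
No profitable deviation requires 13/(1−δ) ≥ 23 + 11δ/(1−δ).
Multiplying by (1−δ): 13 ≥ 23(1−δ) + 11δ = 23 − 12δ.
So 12δ ≥ 10, i.e. δ ≥ 10/12 = 5/6.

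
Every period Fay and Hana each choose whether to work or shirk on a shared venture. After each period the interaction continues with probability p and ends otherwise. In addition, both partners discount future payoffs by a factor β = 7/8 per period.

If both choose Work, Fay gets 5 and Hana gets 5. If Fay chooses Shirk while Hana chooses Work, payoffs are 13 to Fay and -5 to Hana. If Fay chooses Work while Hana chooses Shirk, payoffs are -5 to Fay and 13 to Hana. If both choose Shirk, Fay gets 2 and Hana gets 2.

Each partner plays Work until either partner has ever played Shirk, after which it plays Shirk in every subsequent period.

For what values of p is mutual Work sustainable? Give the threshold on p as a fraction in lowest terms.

Expected continuation weight on next period's payoff is β·p = 7/8·p, which plays the role of the discount factor.
Cooperation requires 7/8·p ≥ (13−5)/(13−2) = 8/11, hence p ≥ 64/77.

64/77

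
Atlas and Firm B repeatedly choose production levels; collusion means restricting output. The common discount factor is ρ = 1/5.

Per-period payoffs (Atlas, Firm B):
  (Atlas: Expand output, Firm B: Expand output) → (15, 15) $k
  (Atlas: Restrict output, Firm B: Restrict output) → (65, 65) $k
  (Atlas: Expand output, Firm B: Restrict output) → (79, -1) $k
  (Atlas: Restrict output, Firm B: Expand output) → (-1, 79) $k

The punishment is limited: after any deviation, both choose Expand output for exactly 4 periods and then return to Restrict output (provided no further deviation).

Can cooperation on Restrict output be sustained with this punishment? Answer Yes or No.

IC: ρ+…+ρ^4 ≥ (79−65)/(65−15) = 7/25.
At ρ = 1/5: partial sum = 0.2496 < 0.2800. Cooperation not sustainable.

No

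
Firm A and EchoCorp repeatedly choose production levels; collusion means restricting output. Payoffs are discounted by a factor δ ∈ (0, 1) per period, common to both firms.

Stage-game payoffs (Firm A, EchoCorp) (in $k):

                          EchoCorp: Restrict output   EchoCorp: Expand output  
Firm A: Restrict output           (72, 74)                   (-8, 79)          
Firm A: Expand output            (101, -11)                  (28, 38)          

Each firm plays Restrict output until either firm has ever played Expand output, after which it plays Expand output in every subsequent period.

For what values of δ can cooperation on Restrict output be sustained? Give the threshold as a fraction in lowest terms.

29/73

Firm A: cooperation gives 72 each period; deviation gives 101 once then 28 forever.
  72/(1−δ) ≥ 101 + 28δ/(1−δ) ⇒ δ ≥ 29/73.
EchoCorp: cooperation gives 74 each period; deviation gives 79 once then 38 forever.
  δ ≥ 5/41.
Both must hold, so the binding constraint is Firm A's: δ ≥ 29/73.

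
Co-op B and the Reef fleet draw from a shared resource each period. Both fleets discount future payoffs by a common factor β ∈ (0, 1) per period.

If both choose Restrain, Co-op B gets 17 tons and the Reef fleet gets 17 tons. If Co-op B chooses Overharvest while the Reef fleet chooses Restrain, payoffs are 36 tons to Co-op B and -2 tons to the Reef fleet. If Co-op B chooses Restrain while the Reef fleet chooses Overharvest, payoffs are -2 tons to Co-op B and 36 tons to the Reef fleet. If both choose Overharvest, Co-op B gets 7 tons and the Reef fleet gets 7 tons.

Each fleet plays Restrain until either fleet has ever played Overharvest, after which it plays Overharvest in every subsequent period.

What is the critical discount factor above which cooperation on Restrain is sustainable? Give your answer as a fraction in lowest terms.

One-period gain from deviating is 36 − 17 = 19. The loss is 17 − 7 = 10 in every subsequent period, with present value 10·β/(1−β).
Deviation is unprofitable when 10·β/(1−β) ≥ 19, i.e. β/(1−β) ≥ 19/10.
Equivalently β ≥ 19/(19+10) = 19/29.

19/29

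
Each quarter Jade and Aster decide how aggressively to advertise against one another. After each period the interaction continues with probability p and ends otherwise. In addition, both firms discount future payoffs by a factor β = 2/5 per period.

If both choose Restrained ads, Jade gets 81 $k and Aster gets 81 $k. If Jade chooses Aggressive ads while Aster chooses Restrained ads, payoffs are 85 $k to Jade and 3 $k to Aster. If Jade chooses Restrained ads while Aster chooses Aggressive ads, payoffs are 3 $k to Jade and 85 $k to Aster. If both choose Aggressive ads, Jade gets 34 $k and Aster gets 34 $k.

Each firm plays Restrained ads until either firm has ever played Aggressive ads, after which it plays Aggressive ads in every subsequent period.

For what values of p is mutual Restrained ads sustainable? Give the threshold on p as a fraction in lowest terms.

10/51

With continuation probability p and discount β, the effective per-period discount factor is βp.
Grim-trigger IC: βp ≥ (85−81)/(85−34) = 4/51.
So p ≥ (4/51)/(2/5) = 10/51.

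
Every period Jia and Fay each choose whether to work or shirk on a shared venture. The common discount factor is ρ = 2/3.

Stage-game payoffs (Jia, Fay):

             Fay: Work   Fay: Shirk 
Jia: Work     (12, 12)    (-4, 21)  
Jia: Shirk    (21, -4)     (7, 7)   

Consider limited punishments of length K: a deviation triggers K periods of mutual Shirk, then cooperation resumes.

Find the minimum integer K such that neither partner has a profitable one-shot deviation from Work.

IC: ρ(1−ρ^K)/(1−ρ) ≥ (21−12)/(12−7) = 9/5.
With ρ = 2/3: need 1 − ρ^K ≥ 9/5·(1−2/3)/(2/3), i.e. ρ^K ≤ 0.1000.
Since (2/3)^5 = 0.1317 and (2/3)^6 = 0.0878, the smallest such K is 6.

6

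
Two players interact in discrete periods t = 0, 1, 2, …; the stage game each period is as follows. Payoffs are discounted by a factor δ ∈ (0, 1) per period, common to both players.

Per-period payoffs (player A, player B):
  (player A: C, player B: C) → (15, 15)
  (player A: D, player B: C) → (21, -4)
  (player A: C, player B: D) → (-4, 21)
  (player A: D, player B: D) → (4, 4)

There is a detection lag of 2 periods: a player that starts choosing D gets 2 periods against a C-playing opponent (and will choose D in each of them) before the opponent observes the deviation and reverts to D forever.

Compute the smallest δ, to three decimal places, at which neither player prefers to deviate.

0.594

Deviating for the 2 undetected periods gains 21−15 = 6 per period over cooperation, then loses 15−4 = 11 per period forever once punishment starts.
Gain: 6(1 + δ + … + δ^1); loss: 11·δ^2/(1−δ).
No profitable deviation ⇔ 6(1−δ^2) ≤ 11·δ^2, i.e. δ^2 ≥ 6/(6+11) = 6/17.
Hence δ ≥ (6/17)^(1/2) ≈ 0.594.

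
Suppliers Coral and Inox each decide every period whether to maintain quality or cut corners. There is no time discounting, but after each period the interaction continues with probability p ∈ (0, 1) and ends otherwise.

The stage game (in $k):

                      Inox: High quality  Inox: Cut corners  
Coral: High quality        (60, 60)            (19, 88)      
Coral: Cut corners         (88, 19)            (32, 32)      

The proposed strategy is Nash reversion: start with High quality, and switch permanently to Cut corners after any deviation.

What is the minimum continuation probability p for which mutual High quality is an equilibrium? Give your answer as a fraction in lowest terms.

1/2

With no time discounting, the continuation probability p plays the role of the discount factor.
Grim-trigger IC: 60/(1−p) ≥ 88 + 32p/(1−p) ⇒ p ≥ (88−60)/(88−32) = 1/2.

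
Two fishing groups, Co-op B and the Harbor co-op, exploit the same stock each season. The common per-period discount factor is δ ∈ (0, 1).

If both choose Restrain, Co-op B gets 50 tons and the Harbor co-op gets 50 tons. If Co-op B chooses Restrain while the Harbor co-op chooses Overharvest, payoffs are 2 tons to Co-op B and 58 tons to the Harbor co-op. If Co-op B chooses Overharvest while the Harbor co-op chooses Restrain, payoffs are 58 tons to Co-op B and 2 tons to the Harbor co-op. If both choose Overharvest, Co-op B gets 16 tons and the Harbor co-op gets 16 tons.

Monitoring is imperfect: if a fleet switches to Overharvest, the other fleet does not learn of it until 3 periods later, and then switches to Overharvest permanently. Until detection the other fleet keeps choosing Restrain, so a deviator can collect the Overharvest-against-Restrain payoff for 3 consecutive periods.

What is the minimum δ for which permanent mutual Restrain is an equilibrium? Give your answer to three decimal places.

The best deviation is to choose Overharvest for all 3 undetected periods, earning 58 each, then 16 forever once detected.
Deviation value: 58(1−δ^3)/(1−δ) + 16δ^3/(1−δ); cooperation value: 50/(1−δ).
IC: 50 ≥ 58(1−δ^3) + 16δ^3 = 58 − 42δ^3.
So δ^3 ≥ 8/42 = 4/21, giving δ ≥ (4/21)^(1/3) ≈ 0.575.

0.575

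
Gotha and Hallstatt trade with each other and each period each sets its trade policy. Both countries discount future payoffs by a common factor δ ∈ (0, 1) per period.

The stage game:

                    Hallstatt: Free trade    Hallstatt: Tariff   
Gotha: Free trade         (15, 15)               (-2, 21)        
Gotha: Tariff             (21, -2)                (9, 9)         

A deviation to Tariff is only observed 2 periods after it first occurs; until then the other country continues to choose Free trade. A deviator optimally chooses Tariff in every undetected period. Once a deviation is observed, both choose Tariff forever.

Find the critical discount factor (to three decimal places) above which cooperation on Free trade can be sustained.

0.707

Deviating for the 2 undetected periods gains 21−15 = 6 per period over cooperation, then loses 15−9 = 6 per period forever once punishment starts.
Gain: 6(1 + δ + … + δ^1); loss: 6·δ^2/(1−δ).
No profitable deviation ⇔ 6(1−δ^2) ≤ 6·δ^2, i.e. δ^2 ≥ 6/(6+6) = 1/2.
Hence δ ≥ (1/2)^(1/2) ≈ 0.707.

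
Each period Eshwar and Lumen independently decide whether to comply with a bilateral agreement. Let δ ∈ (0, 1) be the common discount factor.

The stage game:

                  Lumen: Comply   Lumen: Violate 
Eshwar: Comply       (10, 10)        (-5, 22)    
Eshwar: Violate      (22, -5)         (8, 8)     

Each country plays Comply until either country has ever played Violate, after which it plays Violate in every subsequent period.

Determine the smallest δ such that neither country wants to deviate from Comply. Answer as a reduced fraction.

6/7

10/(1−δ) ≥ 22 + 8δ/(1−δ)
10 ≥ 22 − 14δ
δ ≥ 12/14 = 6/7.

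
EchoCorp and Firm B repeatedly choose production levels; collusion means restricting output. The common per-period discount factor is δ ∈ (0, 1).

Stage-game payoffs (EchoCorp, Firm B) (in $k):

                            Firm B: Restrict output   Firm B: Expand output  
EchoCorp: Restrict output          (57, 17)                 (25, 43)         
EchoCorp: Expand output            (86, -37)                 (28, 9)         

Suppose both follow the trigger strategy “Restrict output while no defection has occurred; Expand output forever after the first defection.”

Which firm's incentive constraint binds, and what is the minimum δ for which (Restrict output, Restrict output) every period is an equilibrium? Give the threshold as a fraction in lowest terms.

Firm B; δ ≥ 13/17

EchoCorp's threshold: (86−57)/(86−28) = 1/2.
Firm B's threshold: (43−17)/(43−9) = 13/17.
1/2 < 13/17, so Firm B binds and δ* = 13/17.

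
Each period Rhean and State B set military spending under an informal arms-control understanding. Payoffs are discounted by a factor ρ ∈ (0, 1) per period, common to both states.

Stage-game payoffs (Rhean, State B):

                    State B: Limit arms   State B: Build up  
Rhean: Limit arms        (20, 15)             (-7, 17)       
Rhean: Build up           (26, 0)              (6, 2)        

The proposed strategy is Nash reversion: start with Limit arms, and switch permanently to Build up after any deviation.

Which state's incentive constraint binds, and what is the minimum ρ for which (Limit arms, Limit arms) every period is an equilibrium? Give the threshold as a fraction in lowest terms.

Rhean: cooperation gives 20 each period; deviation gives 26 once then 6 forever.
  20/(1−ρ) ≥ 26 + 6ρ/(1−ρ) ⇒ ρ ≥ 6/20 = 3/10.
State B: cooperation gives 15 each period; deviation gives 17 once then 2 forever.
  ρ ≥ 2/15.
Both must hold, so the binding constraint is Rhean's: ρ ≥ 3/10.

Rhean; ρ ≥ 3/10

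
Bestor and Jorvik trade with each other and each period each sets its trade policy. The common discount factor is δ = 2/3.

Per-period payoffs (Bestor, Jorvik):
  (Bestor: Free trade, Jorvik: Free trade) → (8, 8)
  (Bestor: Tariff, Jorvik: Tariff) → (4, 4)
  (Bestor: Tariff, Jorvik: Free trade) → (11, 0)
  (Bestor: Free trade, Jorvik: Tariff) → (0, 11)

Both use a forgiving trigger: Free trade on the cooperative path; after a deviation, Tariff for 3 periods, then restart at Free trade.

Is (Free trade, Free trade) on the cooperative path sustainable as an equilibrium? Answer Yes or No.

IC: δ+…+δ^3 ≥ (11−8)/(8−4) = 3/4.
At δ = 2/3: partial sum = 1.4074 ≥ 0.7500. Cooperation sustainable.

Yes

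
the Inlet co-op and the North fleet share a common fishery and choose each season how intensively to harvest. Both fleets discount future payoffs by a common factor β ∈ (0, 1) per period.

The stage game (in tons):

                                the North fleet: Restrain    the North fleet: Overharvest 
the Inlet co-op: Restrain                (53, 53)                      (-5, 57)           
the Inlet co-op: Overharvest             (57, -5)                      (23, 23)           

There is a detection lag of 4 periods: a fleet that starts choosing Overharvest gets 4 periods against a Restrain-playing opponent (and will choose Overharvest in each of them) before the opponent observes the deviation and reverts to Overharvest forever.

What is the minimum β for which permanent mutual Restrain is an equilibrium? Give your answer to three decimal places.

0.586

The best deviation is to choose Overharvest for all 4 undetected periods, earning 57 each, then 23 forever once detected.
Deviation value: 57(1−β^4)/(1−β) + 23β^4/(1−β); cooperation value: 53/(1−β).
IC: 53 ≥ 57(1−β^4) + 23β^4 = 57 − 34β^4.
So β^4 ≥ 4/34 = 2/17, giving β ≥ (2/17)^(1/4) ≈ 0.586.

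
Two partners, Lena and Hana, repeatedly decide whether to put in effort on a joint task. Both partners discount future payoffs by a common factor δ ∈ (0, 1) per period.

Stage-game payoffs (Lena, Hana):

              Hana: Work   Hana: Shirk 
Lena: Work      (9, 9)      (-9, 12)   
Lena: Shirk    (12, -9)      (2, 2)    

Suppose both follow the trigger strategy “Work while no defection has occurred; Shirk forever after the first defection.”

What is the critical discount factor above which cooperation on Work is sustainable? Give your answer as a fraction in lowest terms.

3/10

Cooperation forever yields 9 each period: 9/(1−δ).
Deviating yields 12 once, then 2 forever: 12 + 2δ/(1−δ).
No profitable deviation requires 9/(1−δ) ≥ 12 + 2δ/(1−δ).
Multiplying by (1−δ): 9 ≥ 12(1−δ) + 2δ = 12 − 10δ.
So 10δ ≥ 3, i.e. δ ≥ 3/10.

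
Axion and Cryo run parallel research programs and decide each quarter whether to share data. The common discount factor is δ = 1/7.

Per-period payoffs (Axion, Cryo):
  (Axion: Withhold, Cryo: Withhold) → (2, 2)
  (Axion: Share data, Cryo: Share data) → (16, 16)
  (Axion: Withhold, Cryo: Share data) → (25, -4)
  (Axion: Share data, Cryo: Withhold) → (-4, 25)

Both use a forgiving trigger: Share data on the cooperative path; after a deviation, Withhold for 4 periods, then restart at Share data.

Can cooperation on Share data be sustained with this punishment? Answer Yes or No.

No

A one-shot deviation gives 25 now, then 2 for 4 periods, then back to 16.
Gain from deviating: (25−16) today; loss: (16−2) in each of the next 4 periods.
No-deviation condition: (16−2)(δ+…+δ^4) ≥ 25−16, i.e. δ+…+δ^4 ≥ 9/14.
At δ = 1/7: δ+…+δ^4 = 0.1666 < 0.6429.
So cooperation is not sustainable.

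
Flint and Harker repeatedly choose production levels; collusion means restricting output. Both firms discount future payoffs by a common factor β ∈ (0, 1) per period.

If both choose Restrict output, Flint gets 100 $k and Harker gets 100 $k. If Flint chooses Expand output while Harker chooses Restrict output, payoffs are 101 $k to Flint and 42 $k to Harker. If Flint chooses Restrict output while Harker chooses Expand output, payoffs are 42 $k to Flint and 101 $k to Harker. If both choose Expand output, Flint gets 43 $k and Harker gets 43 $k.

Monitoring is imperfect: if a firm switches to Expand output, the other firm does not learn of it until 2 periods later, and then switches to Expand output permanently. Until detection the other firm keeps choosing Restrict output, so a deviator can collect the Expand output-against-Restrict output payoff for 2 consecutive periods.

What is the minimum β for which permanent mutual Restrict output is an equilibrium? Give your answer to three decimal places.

A deviator earns 101 for 2 periods, then 43 forever; cooperating earns 100 forever. Multiplying the IC by (1−β):
100 ≥ 101(1−β^2) + 43β^2, so 58·β^2 ≥ 1 and β^2 ≥ 1/58.
β ≥ (1/58)^(1/2) ≈ 0.131.

0.131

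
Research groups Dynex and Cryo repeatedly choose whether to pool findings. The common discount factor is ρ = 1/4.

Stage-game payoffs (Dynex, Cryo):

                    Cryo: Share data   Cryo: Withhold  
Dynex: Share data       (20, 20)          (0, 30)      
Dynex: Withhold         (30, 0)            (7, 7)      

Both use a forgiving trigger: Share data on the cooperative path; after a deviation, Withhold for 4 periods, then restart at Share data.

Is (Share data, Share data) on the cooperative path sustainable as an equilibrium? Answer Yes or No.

No

A one-shot deviation gives 30 now, then 7 for 4 periods, then back to 20.
Gain from deviating: (30−20) today; loss: (20−7) in each of the next 4 periods.
No-deviation condition: (20−7)(ρ+…+ρ^4) ≥ 30−20, i.e. ρ+…+ρ^4 ≥ 10/13.
At ρ = 1/4: ρ+…+ρ^4 = 0.3320 < 0.7692.
So cooperation is not sustainable.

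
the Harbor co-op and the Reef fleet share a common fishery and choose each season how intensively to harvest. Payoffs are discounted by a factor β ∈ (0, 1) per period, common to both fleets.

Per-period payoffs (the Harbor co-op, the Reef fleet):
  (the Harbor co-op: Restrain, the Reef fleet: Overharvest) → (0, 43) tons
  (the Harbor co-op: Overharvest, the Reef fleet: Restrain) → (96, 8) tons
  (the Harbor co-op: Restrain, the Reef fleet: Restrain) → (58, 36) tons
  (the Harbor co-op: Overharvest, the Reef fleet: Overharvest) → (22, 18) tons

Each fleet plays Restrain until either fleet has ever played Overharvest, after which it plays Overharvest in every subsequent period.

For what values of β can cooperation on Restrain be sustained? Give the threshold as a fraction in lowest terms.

For the Harbor co-op: deviation gain 96−58 = 38, per-period punishment loss 58−22 = 36. IC gives β ≥ 38/74 = 19/37.
For the Reef fleet: gain 7, loss 18 per period, so β ≥ 7/25.
The tighter constraint is the Harbor co-op's, so cooperation needs β ≥ 19/37.

19/37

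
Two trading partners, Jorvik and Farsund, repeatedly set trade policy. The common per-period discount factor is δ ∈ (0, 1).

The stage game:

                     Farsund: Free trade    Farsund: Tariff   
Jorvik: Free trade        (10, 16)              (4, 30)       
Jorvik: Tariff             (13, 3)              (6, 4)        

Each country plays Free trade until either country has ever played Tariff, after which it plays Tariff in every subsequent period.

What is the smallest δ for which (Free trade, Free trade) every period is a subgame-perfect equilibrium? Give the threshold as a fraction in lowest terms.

For Jorvik: deviation gain 13−10 = 3, per-period punishment loss 10−6 = 4. IC gives δ ≥ 3/7.
For Farsund: gain 14, loss 12 per period, so δ ≥ 14/26 = 7/13.
The tighter constraint is Farsund's, so cooperation needs δ ≥ 7/13.

7/13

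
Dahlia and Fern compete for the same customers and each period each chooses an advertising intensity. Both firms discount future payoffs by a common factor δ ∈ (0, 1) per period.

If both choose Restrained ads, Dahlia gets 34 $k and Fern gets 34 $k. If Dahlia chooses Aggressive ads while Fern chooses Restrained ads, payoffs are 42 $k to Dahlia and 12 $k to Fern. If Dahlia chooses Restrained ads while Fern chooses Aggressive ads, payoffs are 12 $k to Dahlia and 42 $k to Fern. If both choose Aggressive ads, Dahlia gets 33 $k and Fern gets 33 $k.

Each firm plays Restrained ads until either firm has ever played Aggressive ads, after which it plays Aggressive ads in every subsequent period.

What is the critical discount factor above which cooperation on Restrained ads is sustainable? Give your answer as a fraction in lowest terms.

8/9

One-period gain from deviating is 42 − 34 = 8. The loss is 34 − 33 = 1 in every subsequent period, with present value 1·δ/(1−δ).
Deviation is unprofitable when 1·δ/(1−δ) ≥ 8, i.e. δ/(1−δ) ≥ 8.
Equivalently δ ≥ 8/(8+1) = 8/9.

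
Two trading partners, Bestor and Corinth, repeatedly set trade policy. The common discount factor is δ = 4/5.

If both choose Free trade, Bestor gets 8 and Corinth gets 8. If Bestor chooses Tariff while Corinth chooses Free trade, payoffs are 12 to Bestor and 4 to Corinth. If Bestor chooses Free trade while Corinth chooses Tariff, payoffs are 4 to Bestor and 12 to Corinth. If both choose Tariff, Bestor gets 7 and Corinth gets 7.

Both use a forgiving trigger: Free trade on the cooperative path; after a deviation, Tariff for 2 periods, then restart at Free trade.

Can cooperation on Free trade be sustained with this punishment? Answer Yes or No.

No

IC: δ+…+δ^2 ≥ (12−8)/(8−7) = 4.
At δ = 4/5: partial sum = 1.4400 < 4.0000. Cooperation not sustainable.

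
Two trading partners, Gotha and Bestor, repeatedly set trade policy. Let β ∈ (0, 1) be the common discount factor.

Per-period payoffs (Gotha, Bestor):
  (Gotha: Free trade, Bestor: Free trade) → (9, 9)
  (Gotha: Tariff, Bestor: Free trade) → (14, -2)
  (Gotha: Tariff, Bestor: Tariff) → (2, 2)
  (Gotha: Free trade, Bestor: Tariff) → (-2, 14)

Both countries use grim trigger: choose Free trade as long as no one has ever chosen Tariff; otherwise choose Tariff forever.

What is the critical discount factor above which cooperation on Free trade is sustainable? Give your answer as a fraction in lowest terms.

5/12

Cooperation forever yields 9 each period: 9/(1−β).
Deviating yields 14 once, then 2 forever: 14 + 2β/(1−β).
No profitable deviation requires 9/(1−β) ≥ 14 + 2β/(1−β).
Multiplying by (1−β): 9 ≥ 14(1−β) + 2β = 14 − 12β.
So 12β ≥ 5, i.e. β ≥ 5/12.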